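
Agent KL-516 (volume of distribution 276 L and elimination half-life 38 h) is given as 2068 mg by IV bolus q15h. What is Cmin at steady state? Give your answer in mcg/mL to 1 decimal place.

23.8 mcg/mL

τ/t½ = 15/38 ≈ 0.39474, so fraction remaining f = (1/2)^(15/38) ≈ 0.7606.
At steady state, accumulation factor R = 1/(1 − e^(−kτ)) ≈ 4.1771.
Single-dose peak C₀ = D/Vd = 2068/276 ≈ 7.493 mcg/mL.
Steady-state peak Cmax,ss = C₀·R ≈ 7.493 × 4.1771 ≈ 31.299 mcg/mL.
One interval later, Cmin,ss = Cmax,ss·e^(−kτ) ≈ 31.299 × 0.7606 ≈ 23.806 mcg/mL.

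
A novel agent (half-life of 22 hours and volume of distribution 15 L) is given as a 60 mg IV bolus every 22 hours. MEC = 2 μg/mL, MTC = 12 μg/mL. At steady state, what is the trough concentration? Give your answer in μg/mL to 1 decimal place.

4.0 μg/mL

The dosing interval is 1 half-life, so f = 2^(−1) = 0.5.
Accumulation ratio R = 1/(1 − f) = 1/0.5 = 2/1.
Single-dose peak C₀ = D/Vd = 60/15 = 4 μg/mL.
Steady-state peak Cmax,ss = C₀·R = 4 × 2/1 ≈ 8.000 μg/mL.
Steady-state trough Cmin,ss = Cmax,ss·f ≈ 8.000 × 0.5 ≈ 4.000 μg/mL.
Trough 4.0 μg/mL vs MEC 2 μg/mL: adequate.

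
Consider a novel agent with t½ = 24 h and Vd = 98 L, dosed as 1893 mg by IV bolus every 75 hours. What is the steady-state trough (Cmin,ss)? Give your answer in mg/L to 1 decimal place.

2.5 mg/L

τ/t½ = 75/24 ≈ 3.125, so fraction remaining f = (1/2)^(75/24) ≈ 0.1146.
Each bolus raises the concentration by D/Vd = 1893/98 ≈ 19.316 mg/L.
Steady-state trough Cmin,ss = C₀·f/(1−f) ≈ 19.316 × 0.1146/0.8854 ≈ 2.500 mg/L.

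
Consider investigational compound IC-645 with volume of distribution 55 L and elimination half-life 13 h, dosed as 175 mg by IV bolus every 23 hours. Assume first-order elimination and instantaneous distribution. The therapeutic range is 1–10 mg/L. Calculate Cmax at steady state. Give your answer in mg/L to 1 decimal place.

k = ln2/t½ = ln2/13 ≈ 0.053319 h⁻¹; fraction remaining f = e^(−kτ) = e^(−0.053319×23) ≈ 0.2934.
At steady state, accumulation factor R = 1/(1 − e^(−kτ)) ≈ 1.4152.
Single-dose peak C₀ = D/Vd = 175/55 ≈ 3.182 mg/L.
Cmax,ss = C₀/(1 − f) ≈ 3.182/0.7066 ≈ 4.503 mg/L.
Peak 4.5 mg/L vs MTC 10 mg/L: below toxic threshold.

4.5 mg/L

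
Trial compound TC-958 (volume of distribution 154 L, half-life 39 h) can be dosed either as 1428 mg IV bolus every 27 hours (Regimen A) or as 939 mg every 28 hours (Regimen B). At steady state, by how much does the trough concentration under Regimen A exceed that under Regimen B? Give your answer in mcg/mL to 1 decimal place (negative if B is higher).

5.6 mcg/mL

Regimen A: f = (1/2)^(27/39) ≈ 0.6189; Cmin,ss = (1428/154)·f/(1−f) ≈ 15.059 mcg/mL.
Regimen B: f = (1/2)^(28/39) ≈ 0.6080; Cmin,ss = (939/154)·f/(1−f) ≈ 9.457 mcg/mL.
Difference ≈ 15.059 − 9.457 ≈ 5.602 mcg/mL.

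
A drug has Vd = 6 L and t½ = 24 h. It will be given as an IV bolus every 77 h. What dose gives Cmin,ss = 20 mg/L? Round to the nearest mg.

989 mg

τ/t½ = 77/24 ≈ 3.2083, so f = (1/2)^(77/24) ≈ 0.108192.
Cmin,ss = (D/Vd)·f/(1−f), so D = Cmin,ss·Vd·(1−f)/f.
D = 20 × 6 × (1−f)/f ≈ 20 × 6 × 8.24283 ≈ 989.14 mg.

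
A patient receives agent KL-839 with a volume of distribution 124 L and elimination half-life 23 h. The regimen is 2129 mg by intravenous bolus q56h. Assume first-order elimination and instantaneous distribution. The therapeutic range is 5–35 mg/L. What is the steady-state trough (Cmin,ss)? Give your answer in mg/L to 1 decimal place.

τ/t½ = 56/23 ≈ 2.4348, so fraction remaining f = (1/2)^(56/23) ≈ 0.1850.
Accumulation ratio R = 1/(1 − f) ≈ 1/0.8150 ≈ 1.2270.
Each bolus raises the concentration by D/Vd = 2129/124 ≈ 17.169 mg/L.
Steady-state peak Cmax,ss = C₀·R ≈ 17.169 × 1.2270 ≈ 21.066 mg/L.
Steady-state trough Cmin,ss = Cmax,ss·f ≈ 21.066 × 0.1850 ≈ 3.897 mg/L.
Trough 3.9 mg/L vs MEC 5 mg/L: subtherapeutic.

3.9 mg/L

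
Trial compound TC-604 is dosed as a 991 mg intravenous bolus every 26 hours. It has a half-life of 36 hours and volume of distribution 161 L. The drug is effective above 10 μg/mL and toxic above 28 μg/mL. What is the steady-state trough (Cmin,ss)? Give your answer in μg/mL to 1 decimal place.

Over one 26-h interval, 26/36 ≈ 0.72222 half-lives elapse, leaving f ≈ 0.6062 of each dose.
At steady state, accumulation factor R = 1/(1 − e^(−kτ)) ≈ 2.5394.
Single-dose peak C₀ = D/Vd = 991/161 ≈ 6.155 μg/mL.
Cmax,ss = C₀/(1 − f) ≈ 6.155/0.3938 ≈ 15.630 μg/mL.
One interval later, Cmin,ss = Cmax,ss·e^(−kτ) ≈ 15.630 × 0.6062 ≈ 9.475 μg/mL.
Trough 9.5 μg/mL vs MEC 10 μg/mL: subtherapeutic.

9.5 μg/mL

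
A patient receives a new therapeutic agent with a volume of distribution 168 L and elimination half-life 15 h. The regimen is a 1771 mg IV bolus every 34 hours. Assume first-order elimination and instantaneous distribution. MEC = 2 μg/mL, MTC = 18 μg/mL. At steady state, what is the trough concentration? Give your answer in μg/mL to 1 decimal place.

2.8 μg/mL

k = ln2/t½ = ln2/15 ≈ 0.046210 h⁻¹; fraction remaining f = e^(−kτ) = e^(−0.046210×34) ≈ 0.2078.
Accumulation ratio R = 1/(1 − f) ≈ 1/0.7922 ≈ 1.2623.
Single-dose peak C₀ = D/Vd = 1771/168 ≈ 10.542 μg/mL.
Cmax,ss = C₀/(1 − f) ≈ 10.542/0.7922 ≈ 13.307 μg/mL.
One interval later, Cmin,ss = Cmax,ss·e^(−kτ) ≈ 13.307 × 0.2078 ≈ 2.765 μg/mL.
Trough 2.8 μg/mL vs MEC 2 μg/mL: adequate.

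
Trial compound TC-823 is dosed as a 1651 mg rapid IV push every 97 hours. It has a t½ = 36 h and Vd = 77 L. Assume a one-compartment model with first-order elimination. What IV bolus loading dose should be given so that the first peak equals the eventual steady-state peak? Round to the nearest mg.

1953 mg

f = (1/2)^(97/36) ≈ 0.154487; accumulation ratio R = 1/(1−f) ≈ 1.18271.
Loading dose to hit Cmax,ss on first dose: D_load = D_maint·R ≈ 1651 × 1.18271 ≈ 1952.65 mg.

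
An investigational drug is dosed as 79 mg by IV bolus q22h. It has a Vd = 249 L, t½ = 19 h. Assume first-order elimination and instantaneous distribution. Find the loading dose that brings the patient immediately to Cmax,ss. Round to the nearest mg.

f = (1/2)^(22/19) ≈ 0.448166; accumulation ratio R = 1/(1−f) ≈ 1.81214.
Loading dose to hit Cmax,ss on first dose: D_load = D_maint·R ≈ 79 × 1.81214 ≈ 143.16 mg.

143 mg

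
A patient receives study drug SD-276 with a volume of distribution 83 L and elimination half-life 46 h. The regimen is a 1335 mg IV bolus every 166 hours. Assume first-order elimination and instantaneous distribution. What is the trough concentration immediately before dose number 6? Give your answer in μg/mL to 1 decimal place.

f = (1/2)^(τ/t½) = (1/2)^(166/46) ≈ 0.0820.
C₀ = D/Vd = 1335/83 ≈ 16.084 μg/mL.
Before the 6th dose, 5 doses have been given. Superposition: Cmin = C₀·(f + f² + … + f^5).
≈ 16.084 × (0.0820 + 0.0067 + 0.0006 + 0.0000 + 0.0000) ≈ 16.084 × 0.0893 ≈ 1.436 μg/mL.

1.4 μg/mL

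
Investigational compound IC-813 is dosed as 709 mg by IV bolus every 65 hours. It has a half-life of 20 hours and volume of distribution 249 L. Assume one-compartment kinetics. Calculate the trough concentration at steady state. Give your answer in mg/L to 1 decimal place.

k = ln2/t½ = ln2/20 ≈ 0.034657 h⁻¹; fraction remaining f = e^(−kτ) = e^(−0.034657×65) ≈ 0.1051.
Each bolus raises the concentration by D/Vd = 709/249 ≈ 2.847 mg/L.
Steady-state trough Cmin,ss = C₀·f/(1−f) ≈ 2.847 × 0.1051/0.8949 ≈ 0.334 mg/L.

0.3 mg/L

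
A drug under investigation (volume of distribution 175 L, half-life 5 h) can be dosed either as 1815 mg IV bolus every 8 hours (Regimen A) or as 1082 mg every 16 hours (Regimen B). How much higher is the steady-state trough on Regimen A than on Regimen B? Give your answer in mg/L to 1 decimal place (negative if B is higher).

4.4 mg/L

Regimen A: f = (1/2)^(8/5) ≈ 0.3299; Cmin,ss = (1815/175)·f/(1−f) ≈ 5.106 mg/L.
Regimen B: f = (1/2)^(16/5) ≈ 0.1088; Cmin,ss = (1082/175)·f/(1−f) ≈ 0.755 mg/L.
Difference ≈ 5.106 − 0.755 ≈ 4.351 mg/L.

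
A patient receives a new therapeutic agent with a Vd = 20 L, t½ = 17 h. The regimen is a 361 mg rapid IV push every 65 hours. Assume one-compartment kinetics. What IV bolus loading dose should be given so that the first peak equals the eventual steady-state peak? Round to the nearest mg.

388 mg

f = (1/2)^(65/17) ≈ 0.070632; accumulation ratio R = 1/(1−f) ≈ 1.07600.
Loading dose to hit Cmax,ss on first dose: D_load = D_maint·R ≈ 361 × 1.07600 ≈ 388.44 mg.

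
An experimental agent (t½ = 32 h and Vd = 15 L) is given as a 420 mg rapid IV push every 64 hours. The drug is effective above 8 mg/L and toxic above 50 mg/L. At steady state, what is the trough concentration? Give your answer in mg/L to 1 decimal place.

The dosing interval is 2 half-lives, so f = 2^(−2) = 0.25.
Accumulation ratio R = 1/(1 − f) = 1/0.75 = 4/3.
Single-dose peak C₀ = D/Vd = 420/15 = 28 mg/L.
Steady-state peak Cmax,ss = C₀·R = 28 × 4/3 ≈ 37.333 mg/L.
Steady-state trough Cmin,ss = Cmax,ss·f ≈ 37.333 × 0.25 ≈ 9.333 mg/L.
Trough 9.3 mg/L vs MEC 8 mg/L: adequate.

9.3 mg/L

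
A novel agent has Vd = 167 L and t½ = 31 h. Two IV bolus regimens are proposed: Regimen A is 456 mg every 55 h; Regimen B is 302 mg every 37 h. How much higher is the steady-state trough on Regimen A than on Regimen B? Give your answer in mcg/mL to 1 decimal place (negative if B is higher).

Regimen A: f = (1/2)^(55/31) ≈ 0.2924; Cmin,ss = (456/167)·f/(1−f) ≈ 1.128 mcg/mL.
Regimen B: f = (1/2)^(37/31) ≈ 0.4372; Cmin,ss = (302/167)·f/(1−f) ≈ 1.405 mcg/mL.
Difference ≈ 1.128 − 1.405 ≈ -0.277 mcg/mL.

-0.3 mcg/mL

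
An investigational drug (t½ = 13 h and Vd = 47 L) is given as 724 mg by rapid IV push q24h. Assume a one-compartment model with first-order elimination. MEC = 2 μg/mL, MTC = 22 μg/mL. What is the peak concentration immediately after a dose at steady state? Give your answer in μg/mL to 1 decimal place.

21.3 μg/mL

Over one 24-h interval, 24/13 ≈ 1.8462 half-lives elapse, leaving f ≈ 0.2781 of each dose.
At steady state, accumulation factor R = 1/(1 − e^(−kτ)) ≈ 1.3852.
Single-dose peak C₀ = D/Vd = 724/47 ≈ 15.404 μg/mL.
Cmax,ss = C₀/(1 − f) ≈ 15.404/0.7219 ≈ 21.338 μg/mL.
Peak 21.3 μg/mL vs MTC 22 μg/mL: below toxic threshold.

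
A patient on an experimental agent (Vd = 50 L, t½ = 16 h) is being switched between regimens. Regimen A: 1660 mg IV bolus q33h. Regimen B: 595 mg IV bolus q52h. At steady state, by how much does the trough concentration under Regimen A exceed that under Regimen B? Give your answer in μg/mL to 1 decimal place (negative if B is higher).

Regimen A: f = (1/2)^(33/16) ≈ 0.2394; Cmin,ss = (1660/50)·f/(1−f) ≈ 10.450 μg/mL.
Regimen B: f = (1/2)^(52/16) ≈ 0.1051; Cmin,ss = (595/50)·f/(1−f) ≈ 1.398 μg/mL.
Difference ≈ 10.450 − 1.398 ≈ 9.052 μg/mL.

9.1 μg/mL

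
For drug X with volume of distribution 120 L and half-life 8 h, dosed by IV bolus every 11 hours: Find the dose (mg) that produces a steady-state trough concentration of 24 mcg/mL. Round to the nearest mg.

τ/t½ = 11/8 ≈ 1.375, so f = (1/2)^(11/8) ≈ 0.385553.
Cmin,ss = (D/Vd)·f/(1−f), so D = Cmin,ss·Vd·(1−f)/f.
D = 24 × 120 × (1−f)/f ≈ 24 × 120 × 1.59368 ≈ 4589.80 mg.

4590 mg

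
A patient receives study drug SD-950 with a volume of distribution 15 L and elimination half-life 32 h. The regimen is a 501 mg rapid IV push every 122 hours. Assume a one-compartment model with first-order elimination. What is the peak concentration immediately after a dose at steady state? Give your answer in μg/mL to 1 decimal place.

36.0 μg/mL

Over one 122-h interval, 122/32 ≈ 3.8125 half-lives elapse, leaving f ≈ 0.0712 of each dose.
At steady state, accumulation factor R = 1/(1 − e^(−kτ)) ≈ 1.0767.
Single-dose peak C₀ = D/Vd = 501/15 ≈ 33.400 μg/mL.
Steady-state peak Cmax,ss = C₀·R ≈ 33.400 × 1.0767 ≈ 35.962 μg/mL.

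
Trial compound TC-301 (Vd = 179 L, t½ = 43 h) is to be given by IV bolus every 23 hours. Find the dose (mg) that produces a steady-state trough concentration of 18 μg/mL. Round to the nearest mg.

τ/t½ = 23/43 ≈ 0.53488, so f = (1/2)^(23/43) ≈ 0.690214.
Cmin,ss = (D/Vd)·f/(1−f), so D = Cmin,ss·Vd·(1−f)/f.
D = 18 × 179 × (1−f)/f ≈ 18 × 179 × 0.44883 ≈ 1446.13 mg.

1446 mg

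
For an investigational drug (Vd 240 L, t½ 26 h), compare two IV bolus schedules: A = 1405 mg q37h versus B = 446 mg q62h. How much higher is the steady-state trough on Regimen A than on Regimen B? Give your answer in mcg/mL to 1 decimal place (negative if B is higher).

3.0 mcg/mL

Regimen A: f = (1/2)^(37/26) ≈ 0.3729; Cmin,ss = (1405/240)·f/(1−f) ≈ 3.481 mcg/mL.
Regimen B: f = (1/2)^(62/26) ≈ 0.1915; Cmin,ss = (446/240)·f/(1−f) ≈ 0.440 mcg/mL.
Difference ≈ 3.481 − 0.440 ≈ 3.041 mcg/mL.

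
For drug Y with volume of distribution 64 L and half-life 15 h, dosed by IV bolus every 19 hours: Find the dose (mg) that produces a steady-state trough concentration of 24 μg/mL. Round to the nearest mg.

2160 mg

τ/t½ = 19/15 ≈ 1.2667, so f = (1/2)^(19/15) ≈ 0.415619.
Cmin,ss = (D/Vd)·f/(1−f), so D = Cmin,ss·Vd·(1−f)/f.
D = 24 × 64 × (1−f)/f ≈ 24 × 64 × 1.40605 ≈ 2159.69 mg.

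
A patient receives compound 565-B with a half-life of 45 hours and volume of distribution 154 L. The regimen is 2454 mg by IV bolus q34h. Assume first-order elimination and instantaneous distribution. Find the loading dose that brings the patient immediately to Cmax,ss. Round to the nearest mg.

f = (1/2)^(34/45) ≈ 0.592318; accumulation ratio R = 1/(1−f) ≈ 2.45289.
Loading dose to hit Cmax,ss on first dose: D_load = D_maint·R ≈ 2454 × 2.45289 ≈ 6019.39 mg.

6019 mg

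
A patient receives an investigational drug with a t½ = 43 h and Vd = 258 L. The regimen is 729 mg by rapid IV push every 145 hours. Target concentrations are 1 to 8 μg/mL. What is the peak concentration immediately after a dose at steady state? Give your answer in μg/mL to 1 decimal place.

3.1 μg/mL

k = ln2/t½ = ln2/43 ≈ 0.016120 h⁻¹; fraction remaining f = e^(−kτ) = e^(−0.016120×145) ≈ 0.0966.
At steady state, accumulation factor R = 1/(1 − e^(−kτ)) ≈ 1.1069.
Single-dose peak C₀ = D/Vd = 729/258 ≈ 2.826 μg/mL.
Steady-state peak Cmax,ss = C₀·R ≈ 2.826 × 1.1069 ≈ 3.128 μg/mL.
Peak 3.1 μg/mL vs MTC 8 μg/mL: below toxic threshold.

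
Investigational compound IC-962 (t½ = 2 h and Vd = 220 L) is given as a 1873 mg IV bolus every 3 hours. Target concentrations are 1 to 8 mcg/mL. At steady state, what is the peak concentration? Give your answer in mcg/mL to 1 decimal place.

13.2 mcg/mL

τ/t½ = 3/2 ≈ 1.5, so fraction remaining f = (1/2)^(3/2) ≈ 0.3536.
Accumulation ratio R = 1/(1 − f) ≈ 1/0.6464 ≈ 1.5470.
Each bolus raises the concentration by D/Vd = 1873/220 ≈ 8.514 mcg/mL.
Cmax,ss = C₀/(1 − f) ≈ 8.514/0.6464 ≈ 13.171 mcg/mL.
Peak 13.2 mcg/mL vs MTC 8 mcg/mL: exceeds toxic threshold.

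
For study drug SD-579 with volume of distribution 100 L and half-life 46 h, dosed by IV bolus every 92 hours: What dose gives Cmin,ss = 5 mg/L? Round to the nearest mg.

1500 mg

τ/t½ = 92/46 ≈ 2, so f = (1/2)^(92/46) ≈ 0.250000.
Cmin,ss = (D/Vd)·f/(1−f), so D = Cmin,ss·Vd·(1−f)/f.
D = 5 × 100 × (1−f)/f ≈ 5 × 100 × 3.00000 ≈ 1500.00 mg.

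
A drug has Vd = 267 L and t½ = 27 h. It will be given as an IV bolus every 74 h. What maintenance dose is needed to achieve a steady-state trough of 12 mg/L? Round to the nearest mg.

18212 mg

τ/t½ = 74/27 ≈ 2.7407, so f = (1/2)^(74/27) ≈ 0.149608.
Cmin,ss = (D/Vd)·f/(1−f), so D = Cmin,ss·Vd·(1−f)/f.
D = 12 × 267 × (1−f)/f ≈ 12 × 267 × 5.68413 ≈ 18211.95 mg.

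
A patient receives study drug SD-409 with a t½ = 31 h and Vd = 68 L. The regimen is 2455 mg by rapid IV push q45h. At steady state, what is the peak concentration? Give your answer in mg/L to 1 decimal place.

56.9 mg/L

k = ln2/t½ = ln2/31 ≈ 0.022360 h⁻¹; fraction remaining f = e^(−kτ) = e^(−0.022360×45) ≈ 0.3656.
Accumulation ratio R = 1/(1 − f) ≈ 1/0.6344 ≈ 1.5763.
Each bolus raises the concentration by D/Vd = 2455/68 ≈ 36.103 mg/L.
Steady-state peak Cmax,ss = C₀·R ≈ 36.103 × 1.5763 ≈ 56.909 mg/L.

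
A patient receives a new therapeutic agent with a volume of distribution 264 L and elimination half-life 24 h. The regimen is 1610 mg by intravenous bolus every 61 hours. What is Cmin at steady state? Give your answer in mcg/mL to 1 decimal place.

τ/t½ = 61/24 ≈ 2.5417, so fraction remaining f = (1/2)^(61/24) ≈ 0.1717.
Accumulation ratio R = 1/(1 − f) ≈ 1/0.8283 ≈ 1.2073.
Each bolus raises the concentration by D/Vd = 1610/264 ≈ 6.098 mcg/mL.
Steady-state peak Cmax,ss = C₀·R ≈ 6.098 × 1.2073 ≈ 7.362 mcg/mL.
One interval later, Cmin,ss = Cmax,ss·e^(−kτ) ≈ 7.362 × 0.1717 ≈ 1.264 mcg/mL.

1.3 mcg/mL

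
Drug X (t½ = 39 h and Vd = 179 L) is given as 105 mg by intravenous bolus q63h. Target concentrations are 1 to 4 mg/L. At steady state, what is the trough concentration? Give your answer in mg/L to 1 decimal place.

0.3 mg/L

k = ln2/t½ = ln2/39 ≈ 0.017773 h⁻¹; fraction remaining f = e^(−kτ) = e^(−0.017773×63) ≈ 0.3264.
Each bolus raises the concentration by D/Vd = 105/179 ≈ 0.587 mg/L.
Steady-state trough Cmin,ss = C₀·f/(1−f) ≈ 0.587 × 0.3264/0.6736 ≈ 0.284 mg/L.
Trough 0.3 mg/L vs MEC 1 mg/L: subtherapeutic.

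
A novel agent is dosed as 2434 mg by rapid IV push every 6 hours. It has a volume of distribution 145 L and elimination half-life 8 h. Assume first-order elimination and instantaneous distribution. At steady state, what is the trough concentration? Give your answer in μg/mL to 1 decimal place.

τ/t½ = 6/8 ≈ 0.75, so fraction remaining f = (1/2)^(6/8) ≈ 0.5946.
Accumulation ratio R = 1/(1 − f) ≈ 1/0.4054 ≈ 2.4667.
Single-dose peak C₀ = D/Vd = 2434/145 ≈ 16.786 μg/mL.
Steady-state peak Cmax,ss = C₀·R ≈ 16.786 × 2.4667 ≈ 41.406 μg/mL.
One interval later, Cmin,ss = Cmax,ss·e^(−kτ) ≈ 41.406 × 0.5946 ≈ 24.620 μg/mL.

24.6 μg/mL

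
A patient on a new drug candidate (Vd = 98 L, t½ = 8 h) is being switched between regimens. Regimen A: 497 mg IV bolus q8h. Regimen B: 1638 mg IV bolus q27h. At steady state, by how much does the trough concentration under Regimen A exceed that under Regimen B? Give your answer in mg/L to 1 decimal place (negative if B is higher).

Regimen A: f = (1/2)^(8/8) ≈ 0.5000; Cmin,ss = (497/98)·f/(1−f) ≈ 5.071 mg/L.
Regimen B: f = (1/2)^(27/8) ≈ 0.0964; Cmin,ss = (1638/98)·f/(1−f) ≈ 1.783 mg/L.
Difference ≈ 5.071 − 1.783 ≈ 3.288 mg/L.

3.3 mg/L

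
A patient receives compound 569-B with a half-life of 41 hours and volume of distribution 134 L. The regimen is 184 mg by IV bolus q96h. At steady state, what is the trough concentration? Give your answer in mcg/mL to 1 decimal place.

k = ln2/t½ = ln2/41 ≈ 0.016906 h⁻¹; fraction remaining f = e^(−kτ) = e^(−0.016906×96) ≈ 0.1973.
Accumulation ratio R = 1/(1 − f) ≈ 1/0.8027 ≈ 1.2458.
Single-dose peak C₀ = D/Vd = 184/134 ≈ 1.373 mcg/mL.
Cmax,ss = C₀/(1 − f) ≈ 1.373/0.8027 ≈ 1.710 mcg/mL.
Steady-state trough Cmin,ss = Cmax,ss·f ≈ 1.710 × 0.1973 ≈ 0.337 mcg/mL.

0.3 mcg/mL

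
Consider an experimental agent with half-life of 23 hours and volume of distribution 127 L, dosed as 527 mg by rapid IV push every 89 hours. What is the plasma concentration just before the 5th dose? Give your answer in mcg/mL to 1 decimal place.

f = (1/2)^(τ/t½) = (1/2)^(89/23) ≈ 0.0684.
C₀ = D/Vd = 527/127 ≈ 4.150 mcg/mL.
Before the 5th dose, 4 doses have been given. Superposition: Cmin = C₀·(f + f² + … + f^4).
≈ 4.150 × (0.0684 + 0.0047 + 0.0003 + 0.0000) ≈ 4.150 × 0.0734 ≈ 0.305 mcg/mL.

0.3 mcg/mL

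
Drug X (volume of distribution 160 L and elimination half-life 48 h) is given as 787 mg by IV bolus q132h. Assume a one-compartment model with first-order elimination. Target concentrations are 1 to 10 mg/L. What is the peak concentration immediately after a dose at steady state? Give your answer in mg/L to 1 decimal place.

5.8 mg/L

Over one 132-h interval, 132/48 ≈ 2.75 half-lives elapse, leaving f ≈ 0.1487 of each dose.
Accumulation ratio R = 1/(1 − f) ≈ 1/0.8513 ≈ 1.1747.
Each bolus raises the concentration by D/Vd = 787/160 ≈ 4.919 mg/L.
Cmax,ss = C₀/(1 − f) ≈ 4.919/0.8513 ≈ 5.778 mg/L.
Peak 5.8 mg/L vs MTC 10 mg/L: below toxic threshold.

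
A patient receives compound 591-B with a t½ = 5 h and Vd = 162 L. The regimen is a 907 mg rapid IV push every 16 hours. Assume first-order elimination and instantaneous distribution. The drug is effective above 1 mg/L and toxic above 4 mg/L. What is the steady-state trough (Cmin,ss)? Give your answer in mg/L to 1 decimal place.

Over one 16-h interval, 16/5 ≈ 3.2 half-lives elapse, leaving f ≈ 0.1088 of each dose.
Single-dose peak C₀ = D/Vd = 907/162 ≈ 5.599 mg/L.
Steady-state trough Cmin,ss = C₀·f/(1−f) ≈ 5.599 × 0.1088/0.8912 ≈ 0.684 mg/L.
Trough 0.7 mg/L vs MEC 1 mg/L: subtherapeutic.

0.7 mg/L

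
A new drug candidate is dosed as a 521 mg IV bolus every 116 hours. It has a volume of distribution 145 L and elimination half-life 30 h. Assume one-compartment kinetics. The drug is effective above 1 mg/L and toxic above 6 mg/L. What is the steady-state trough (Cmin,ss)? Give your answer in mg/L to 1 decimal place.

0.3 mg/L

Over one 116-h interval, 116/30 ≈ 3.8667 half-lives elapse, leaving f ≈ 0.0686 of each dose.
Accumulation ratio R = 1/(1 − f) ≈ 1/0.9314 ≈ 1.0737.
Each bolus raises the concentration by D/Vd = 521/145 ≈ 3.593 mg/L.
Steady-state peak Cmax,ss = C₀·R ≈ 3.593 × 1.0737 ≈ 3.858 mg/L.
One interval later, Cmin,ss = Cmax,ss·e^(−kτ) ≈ 3.858 × 0.0686 ≈ 0.265 mg/L.
Trough 0.3 mg/L vs MEC 1 mg/L: subtherapeutic.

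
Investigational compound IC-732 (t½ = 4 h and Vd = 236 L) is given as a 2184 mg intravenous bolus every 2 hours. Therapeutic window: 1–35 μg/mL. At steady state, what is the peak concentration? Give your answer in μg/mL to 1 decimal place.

τ/t½ = 2/4 ≈ 0.5, so fraction remaining f = (1/2)^(2/4) ≈ 0.7071.
Accumulation ratio R = 1/(1 − f) ≈ 1/0.2929 ≈ 3.4141.
Each bolus raises the concentration by D/Vd = 2184/236 ≈ 9.254 μg/mL.
Steady-state peak Cmax,ss = C₀·R ≈ 9.254 × 3.4141 ≈ 31.594 μg/mL.
Peak 31.6 μg/mL vs MTC 35 μg/mL: below toxic threshold.

31.6 μg/mL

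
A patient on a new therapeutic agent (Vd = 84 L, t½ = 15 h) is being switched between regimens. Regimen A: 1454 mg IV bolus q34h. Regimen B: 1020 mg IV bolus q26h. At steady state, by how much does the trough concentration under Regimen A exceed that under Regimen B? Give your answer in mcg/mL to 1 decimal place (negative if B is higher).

-0.7 mcg/mL

Regimen A: f = (1/2)^(34/15) ≈ 0.2078; Cmin,ss = (1454/84)·f/(1−f) ≈ 4.540 mcg/mL.
Regimen B: f = (1/2)^(26/15) ≈ 0.3008; Cmin,ss = (1020/84)·f/(1−f) ≈ 5.224 mcg/mL.
Difference ≈ 4.540 − 5.224 ≈ -0.684 mcg/mL.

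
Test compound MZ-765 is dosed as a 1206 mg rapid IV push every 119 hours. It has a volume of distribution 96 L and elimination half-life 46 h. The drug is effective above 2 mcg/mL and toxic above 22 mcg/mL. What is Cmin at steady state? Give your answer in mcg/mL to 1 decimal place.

2.5 mcg/mL

k = ln2/t½ = ln2/46 ≈ 0.015068 h⁻¹; fraction remaining f = e^(−kτ) = e^(−0.015068×119) ≈ 0.1664.
Each bolus raises the concentration by D/Vd = 1206/96 ≈ 12.562 mcg/mL.
Steady-state trough Cmin,ss = C₀·f/(1−f) ≈ 12.562 × 0.1664/0.8336 ≈ 2.508 mcg/mL.
Trough 2.5 mcg/mL vs MEC 2 mcg/mL: adequate.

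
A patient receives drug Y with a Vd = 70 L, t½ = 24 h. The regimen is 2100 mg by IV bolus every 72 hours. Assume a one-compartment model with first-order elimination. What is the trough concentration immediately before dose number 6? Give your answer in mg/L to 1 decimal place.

f = (1/2)^(τ/t½) = (1/2)^(72/24) ≈ 0.1250.
C₀ = D/Vd = 2100/70 ≈ 30.000 mg/L.
Before the 6th dose, 5 doses have been given. Superposition: Cmin = C₀·(f + f² + … + f^5).
≈ 30.000 × (0.1250 + 0.0156 + 0.0020 + 0.0002 + 0.0000) ≈ 30.000 × 0.1428 ≈ 4.284 mg/L.

4.3 mg/L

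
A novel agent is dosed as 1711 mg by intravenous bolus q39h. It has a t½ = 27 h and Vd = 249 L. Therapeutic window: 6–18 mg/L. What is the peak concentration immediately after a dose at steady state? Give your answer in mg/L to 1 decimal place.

τ/t½ = 39/27 ≈ 1.4444, so fraction remaining f = (1/2)^(39/27) ≈ 0.3674.
Accumulation ratio R = 1/(1 − f) ≈ 1/0.6326 ≈ 1.5808.
Each bolus raises the concentration by D/Vd = 1711/249 ≈ 6.871 mg/L.
Steady-state peak Cmax,ss = C₀·R ≈ 6.871 × 1.5808 ≈ 10.862 mg/L.
Peak 10.9 mg/L vs MTC 18 mg/L: below toxic threshold.

10.9 mg/L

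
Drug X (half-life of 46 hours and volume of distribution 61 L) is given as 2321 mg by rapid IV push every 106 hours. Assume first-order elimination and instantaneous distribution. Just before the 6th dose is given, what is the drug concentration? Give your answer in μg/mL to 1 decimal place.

f = (1/2)^(τ/t½) = (1/2)^(106/46) ≈ 0.2025.
C₀ = D/Vd = 2321/61 ≈ 38.049 μg/mL.
Before the 6th dose, 5 doses have been given. Superposition: Cmin = C₀·(f + f² + … + f^5).
≈ 38.049 × (0.2025 + 0.0410 + 0.0083 + 0.0017 + 0.0003) ≈ 38.049 × 0.2538 ≈ 9.657 μg/mL.

9.7 μg/mL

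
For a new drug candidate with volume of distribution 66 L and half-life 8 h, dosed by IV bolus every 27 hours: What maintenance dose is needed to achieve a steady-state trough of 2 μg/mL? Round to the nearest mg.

1237 mg

τ/t½ = 27/8 ≈ 3.375, so f = (1/2)^(27/8) ≈ 0.096388.
Cmin,ss = (D/Vd)·f/(1−f), so D = Cmin,ss·Vd·(1−f)/f.
D = 2 × 66 × (1−f)/f ≈ 2 × 66 × 9.37474 ≈ 1237.47 mg.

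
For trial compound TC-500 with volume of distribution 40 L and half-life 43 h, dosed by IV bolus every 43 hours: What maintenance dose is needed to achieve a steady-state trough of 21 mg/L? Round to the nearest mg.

840 mg

τ/t½ = 43/43 ≈ 1, so f = (1/2)^(43/43) ≈ 0.500000.
Cmin,ss = (D/Vd)·f/(1−f), so D = Cmin,ss·Vd·(1−f)/f.
D = 21 × 40 × (1−f)/f ≈ 21 × 40 × 1.00000 ≈ 840.00 mg.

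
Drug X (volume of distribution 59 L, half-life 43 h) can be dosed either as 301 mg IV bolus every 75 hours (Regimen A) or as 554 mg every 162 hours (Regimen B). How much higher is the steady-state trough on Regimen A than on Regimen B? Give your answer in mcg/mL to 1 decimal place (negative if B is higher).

1.4 mcg/mL

Regimen A: f = (1/2)^(75/43) ≈ 0.2985; Cmin,ss = (301/59)·f/(1−f) ≈ 2.171 mcg/mL.
Regimen B: f = (1/2)^(162/43) ≈ 0.0734; Cmin,ss = (554/59)·f/(1−f) ≈ 0.744 mcg/mL.
Difference ≈ 2.171 − 0.744 ≈ 1.427 mcg/mL.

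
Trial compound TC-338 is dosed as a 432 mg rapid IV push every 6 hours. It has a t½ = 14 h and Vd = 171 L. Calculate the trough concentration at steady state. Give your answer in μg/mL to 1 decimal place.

Over one 6-h interval, 6/14 ≈ 0.42857 half-lives elapse, leaving f ≈ 0.7430 of each dose.
At steady state, accumulation factor R = 1/(1 − e^(−kτ)) ≈ 3.8911.
Each bolus raises the concentration by D/Vd = 432/171 ≈ 2.526 μg/mL.
Cmax,ss = C₀/(1 − f) ≈ 2.526/0.2570 ≈ 9.829 μg/mL.
Steady-state trough Cmin,ss = Cmax,ss·f ≈ 9.829 × 0.7430 ≈ 7.303 μg/mL.

7.3 μg/mL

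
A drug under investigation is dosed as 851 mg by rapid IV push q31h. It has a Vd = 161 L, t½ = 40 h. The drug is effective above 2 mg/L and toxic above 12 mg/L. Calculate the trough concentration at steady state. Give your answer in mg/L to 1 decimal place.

7.4 mg/L

τ/t½ = 31/40 ≈ 0.775, so fraction remaining f = (1/2)^(31/40) ≈ 0.5844.
Each bolus raises the concentration by D/Vd = 851/161 ≈ 5.286 mg/L.
Steady-state trough Cmin,ss = C₀·f/(1−f) ≈ 5.286 × 0.5844/0.4156 ≈ 7.433 mg/L.
Trough 7.4 mg/L vs MEC 2 mg/L: adequate.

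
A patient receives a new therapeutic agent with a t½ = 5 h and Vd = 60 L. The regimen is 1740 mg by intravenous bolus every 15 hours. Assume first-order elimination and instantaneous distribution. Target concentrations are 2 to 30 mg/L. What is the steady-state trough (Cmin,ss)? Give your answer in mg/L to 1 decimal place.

4.1 mg/L

The dosing interval is 3 half-lives, so f = 2^(−3) = 0.125.
Accumulation ratio R = 1/(1 − f) = 1/0.875 = 8/7.
Single-dose peak C₀ = D/Vd = 1740/60 = 29 mg/L.
Steady-state peak Cmax,ss = C₀·R = 29 × 8/7 ≈ 33.143 mg/L.
Steady-state trough Cmin,ss = Cmax,ss·f ≈ 33.143 × 0.125 ≈ 4.143 mg/L.
Trough 4.1 mg/L vs MEC 2 mg/L: adequate.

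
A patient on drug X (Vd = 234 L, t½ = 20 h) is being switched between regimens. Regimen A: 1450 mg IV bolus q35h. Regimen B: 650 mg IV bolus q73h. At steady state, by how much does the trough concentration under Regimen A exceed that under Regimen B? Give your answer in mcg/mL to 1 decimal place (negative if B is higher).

Regimen A: f = (1/2)^(35/20) ≈ 0.2973; Cmin,ss = (1450/234)·f/(1−f) ≈ 2.622 mcg/mL.
Regimen B: f = (1/2)^(73/20) ≈ 0.0797; Cmin,ss = (650/234)·f/(1−f) ≈ 0.241 mcg/mL.
Difference ≈ 2.622 − 0.241 ≈ 2.381 mcg/mL.

2.4 mcg/mL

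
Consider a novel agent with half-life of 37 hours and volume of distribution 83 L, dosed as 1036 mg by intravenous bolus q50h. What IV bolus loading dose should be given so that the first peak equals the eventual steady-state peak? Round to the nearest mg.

f = (1/2)^(50/37) ≈ 0.391925; accumulation ratio R = 1/(1−f) ≈ 1.64453.
Loading dose to hit Cmax,ss on first dose: D_load = D_maint·R ≈ 1036 × 1.64453 ≈ 1703.73 mg.

1704 mg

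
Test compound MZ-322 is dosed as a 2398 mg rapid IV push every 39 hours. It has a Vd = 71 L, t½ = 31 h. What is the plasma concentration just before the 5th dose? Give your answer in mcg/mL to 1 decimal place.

f = (1/2)^(τ/t½) = (1/2)^(39/31) ≈ 0.4181.
C₀ = D/Vd = 2398/71 ≈ 33.775 mcg/mL.
Before the 5th dose, 4 doses have been given. Superposition: Cmin = C₀·(f + f² + … + f^4).
≈ 33.775 × (0.4181 + 0.1748 + 0.0731 + 0.0306) ≈ 33.775 × 0.6966 ≈ 23.528 mcg/mL.

23.5 mcg/mL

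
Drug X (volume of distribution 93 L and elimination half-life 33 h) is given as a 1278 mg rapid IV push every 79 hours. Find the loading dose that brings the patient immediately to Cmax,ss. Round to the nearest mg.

f = (1/2)^(79/33) ≈ 0.190262; accumulation ratio R = 1/(1−f) ≈ 1.23497.
Loading dose to hit Cmax,ss on first dose: D_load = D_maint·R ≈ 1278 × 1.23497 ≈ 1578.29 mg.

1578 mg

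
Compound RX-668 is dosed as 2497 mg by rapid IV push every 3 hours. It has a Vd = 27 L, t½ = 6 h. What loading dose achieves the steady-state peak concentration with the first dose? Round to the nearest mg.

8525 mg

f = (1/2)^(3/6) ≈ 0.707107; accumulation ratio R = 1/(1−f) ≈ 3.41422.
Loading dose to hit Cmax,ss on first dose: D_load = D_maint·R ≈ 2497 × 3.41422 ≈ 8525.31 mg.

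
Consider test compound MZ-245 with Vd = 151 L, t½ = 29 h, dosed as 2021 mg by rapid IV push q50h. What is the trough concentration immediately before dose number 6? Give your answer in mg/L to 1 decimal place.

f = (1/2)^(τ/t½) = (1/2)^(50/29) ≈ 0.3027.
C₀ = D/Vd = 2021/151 ≈ 13.384 mg/L.
Before the 6th dose, 5 doses have been given. Superposition: Cmin = C₀·(f + f² + … + f^5).
≈ 13.384 × (0.3027 + 0.0916 + 0.0277 + 0.0084 + 0.0025) ≈ 13.384 × 0.4329 ≈ 5.794 mg/L.

5.8 mg/L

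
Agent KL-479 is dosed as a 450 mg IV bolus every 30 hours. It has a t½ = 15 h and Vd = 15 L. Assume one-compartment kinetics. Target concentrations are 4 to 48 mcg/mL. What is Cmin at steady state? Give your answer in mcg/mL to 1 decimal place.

10.0 mcg/mL

τ = 30 h = 2 half-lives, so f = (1/2)^2 = 0.25.
Accumulation ratio R = 1/(1 − f) = 1/0.75 = 4/3.
Single-dose peak C₀ = D/Vd = 450/15 = 30 mcg/mL.
Steady-state peak Cmax,ss = C₀·R = 30 × 4/3 ≈ 40.000 mcg/mL.
Steady-state trough Cmin,ss = Cmax,ss·f ≈ 40.000 × 0.25 ≈ 10.000 mcg/mL.
Trough 10.0 mcg/mL vs MEC 4 mcg/mL: adequate.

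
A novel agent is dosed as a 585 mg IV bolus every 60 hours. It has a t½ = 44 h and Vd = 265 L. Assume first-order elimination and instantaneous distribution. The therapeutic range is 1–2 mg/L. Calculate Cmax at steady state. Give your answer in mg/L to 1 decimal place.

3.6 mg/L

k = ln2/t½ = ln2/44 ≈ 0.015753 h⁻¹; fraction remaining f = e^(−kτ) = e^(−0.015753×60) ≈ 0.3886.
Accumulation ratio R = 1/(1 − f) ≈ 1/0.6114 ≈ 1.6356.
Single-dose peak C₀ = D/Vd = 585/265 ≈ 2.208 mg/L.
Cmax,ss = C₀/(1 − f) ≈ 2.208/0.6114 ≈ 3.611 mg/L.
Peak 3.6 mg/L vs MTC 2 mg/L: exceeds toxic threshold.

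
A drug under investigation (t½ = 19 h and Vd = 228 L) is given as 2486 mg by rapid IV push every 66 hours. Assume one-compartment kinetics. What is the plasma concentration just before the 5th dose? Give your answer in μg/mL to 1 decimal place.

f = (1/2)^(τ/t½) = (1/2)^(66/19) ≈ 0.0900.
C₀ = D/Vd = 2486/228 ≈ 10.904 μg/mL.
Before the 5th dose, 4 doses have been given. Superposition: Cmin = C₀·(f + f² + … + f^4).
≈ 10.904 × (0.0900 + 0.0081 + 0.0007 + 0.0001) ≈ 10.904 × 0.0989 ≈ 1.078 μg/mL.

1.1 μg/mL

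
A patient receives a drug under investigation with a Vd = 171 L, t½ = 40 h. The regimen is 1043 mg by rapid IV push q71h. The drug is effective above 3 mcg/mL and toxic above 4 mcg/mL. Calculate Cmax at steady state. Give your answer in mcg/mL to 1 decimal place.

8.6 mcg/mL

Over one 71-h interval, 71/40 ≈ 1.775 half-lives elapse, leaving f ≈ 0.2922 of each dose.
At steady state, accumulation factor R = 1/(1 − e^(−kτ)) ≈ 1.4128.
Single-dose peak C₀ = D/Vd = 1043/171 ≈ 6.099 mcg/mL.
Steady-state peak Cmax,ss = C₀·R ≈ 6.099 × 1.4128 ≈ 8.617 mcg/mL.
Peak 8.6 mcg/mL vs MTC 4 mcg/mL: exceeds toxic threshold.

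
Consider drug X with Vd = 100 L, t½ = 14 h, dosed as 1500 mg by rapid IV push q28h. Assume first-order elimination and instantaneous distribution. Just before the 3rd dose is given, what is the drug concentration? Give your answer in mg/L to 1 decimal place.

f = (1/2)^(τ/t½) = (1/2)^(28/14) ≈ 0.2500.
C₀ = D/Vd = 1500/100 ≈ 15.000 mg/L.
Before the 3rd dose, 2 doses have been given. Superposition: Cmin = C₀·(f + f²).
≈ 15.000 × (0.2500 + 0.0625) ≈ 15.000 × 0.3125 ≈ 4.688 mg/L.

4.7 mg/L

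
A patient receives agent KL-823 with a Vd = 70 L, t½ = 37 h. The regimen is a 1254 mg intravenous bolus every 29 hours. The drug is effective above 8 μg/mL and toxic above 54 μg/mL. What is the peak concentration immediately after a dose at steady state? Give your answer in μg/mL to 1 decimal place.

42.7 μg/mL

k = ln2/t½ = ln2/37 ≈ 0.018734 h⁻¹; fraction remaining f = e^(−kτ) = e^(−0.018734×29) ≈ 0.5808.
At steady state, accumulation factor R = 1/(1 − e^(−kτ)) ≈ 2.3855.
Each bolus raises the concentration by D/Vd = 1254/70 ≈ 17.914 μg/mL.
Steady-state peak Cmax,ss = C₀·R ≈ 17.914 × 2.3855 ≈ 42.734 μg/mL.
Peak 42.7 μg/mL vs MTC 54 μg/mL: below toxic threshold.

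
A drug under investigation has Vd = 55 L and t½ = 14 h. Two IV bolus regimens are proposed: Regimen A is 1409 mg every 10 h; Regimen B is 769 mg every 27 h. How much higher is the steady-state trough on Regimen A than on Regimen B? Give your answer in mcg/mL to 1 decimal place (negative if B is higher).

Regimen A: f = (1/2)^(10/14) ≈ 0.6095; Cmin,ss = (1409/55)·f/(1−f) ≈ 39.985 mcg/mL.
Regimen B: f = (1/2)^(27/14) ≈ 0.2627; Cmin,ss = (769/55)·f/(1−f) ≈ 4.982 mcg/mL.
Difference ≈ 39.985 − 4.982 ≈ 35.003 mcg/mL.

35.0 mcg/mL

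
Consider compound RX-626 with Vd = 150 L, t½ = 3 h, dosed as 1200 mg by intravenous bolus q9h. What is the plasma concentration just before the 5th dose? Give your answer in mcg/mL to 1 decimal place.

f = (1/2)^(τ/t½) = (1/2)^(9/3) ≈ 0.1250.
C₀ = D/Vd = 1200/150 ≈ 8.000 mcg/mL.
Before the 5th dose, 4 doses have been given. Superposition: Cmin = C₀·(f + f² + … + f^4).
≈ 8.000 × (0.1250 + 0.0156 + 0.0020 + 0.0002) ≈ 8.000 × 0.1428 ≈ 1.142 mcg/mL.

1.1 mcg/mL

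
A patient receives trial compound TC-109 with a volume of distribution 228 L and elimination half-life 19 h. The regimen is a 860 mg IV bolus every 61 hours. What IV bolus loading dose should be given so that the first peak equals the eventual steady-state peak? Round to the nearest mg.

964 mg

f = (1/2)^(61/19) ≈ 0.108028; accumulation ratio R = 1/(1−f) ≈ 1.12111.
Loading dose to hit Cmax,ss on first dose: D_load = D_maint·R ≈ 860 × 1.12111 ≈ 964.15 mg.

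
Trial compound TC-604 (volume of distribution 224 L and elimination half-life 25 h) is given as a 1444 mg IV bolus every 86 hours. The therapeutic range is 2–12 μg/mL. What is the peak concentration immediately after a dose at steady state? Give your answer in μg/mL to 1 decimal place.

7.1 μg/mL

k = ln2/t½ = ln2/25 ≈ 0.027726 h⁻¹; fraction remaining f = e^(−kτ) = e^(−0.027726×86) ≈ 0.0921.
At steady state, accumulation factor R = 1/(1 − e^(−kτ)) ≈ 1.1014.
Single-dose peak C₀ = D/Vd = 1444/224 ≈ 6.446 μg/mL.
Steady-state peak Cmax,ss = C₀·R ≈ 6.446 × 1.1014 ≈ 7.100 μg/mL.
Peak 7.1 μg/mL vs MTC 12 μg/mL: below toxic threshold.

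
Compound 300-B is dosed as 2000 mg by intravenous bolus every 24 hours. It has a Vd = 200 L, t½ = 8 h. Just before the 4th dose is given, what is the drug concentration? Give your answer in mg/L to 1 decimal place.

1.4 mg/L

f = (1/2)^(τ/t½) = (1/2)^(24/8) ≈ 0.1250.
C₀ = D/Vd = 2000/200 ≈ 10.000 mg/L.
Before the 4th dose, 3 doses have been given. Superposition: Cmin = C₀·(f + f² + … + f^3).
≈ 10.000 × (0.1250 + 0.0156 + 0.0020) ≈ 10.000 × 0.1426 ≈ 1.426 mg/L.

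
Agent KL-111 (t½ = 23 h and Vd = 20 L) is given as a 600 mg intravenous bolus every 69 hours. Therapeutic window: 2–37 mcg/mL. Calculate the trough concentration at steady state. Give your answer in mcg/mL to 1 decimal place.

4.3 mcg/mL

τ = 69 h = 3 half-lives, so f = (1/2)^3 = 0.125.
At steady state, R = 1/(1 − 0.125) = 8/7.
Single-dose peak C₀ = D/Vd = 600/20 = 30 mcg/mL.
Steady-state peak Cmax,ss = C₀·R = 30 × 8/7 ≈ 34.286 mcg/mL.
Steady-state trough Cmin,ss = Cmax,ss·f ≈ 34.286 × 0.125 ≈ 4.286 mcg/mL.
Trough 4.3 mcg/mL vs MEC 2 mcg/mL: adequate.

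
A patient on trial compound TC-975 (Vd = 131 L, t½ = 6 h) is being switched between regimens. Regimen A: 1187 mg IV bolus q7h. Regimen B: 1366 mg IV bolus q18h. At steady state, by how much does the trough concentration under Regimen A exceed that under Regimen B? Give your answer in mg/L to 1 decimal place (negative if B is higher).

5.8 mg/L

Regimen A: f = (1/2)^(7/6) ≈ 0.4454; Cmin,ss = (1187/131)·f/(1−f) ≈ 7.277 mg/L.
Regimen B: f = (1/2)^(18/6) ≈ 0.1250; Cmin,ss = (1366/131)·f/(1−f) ≈ 1.490 mg/L.
Difference ≈ 7.277 − 1.490 ≈ 5.787 mg/L.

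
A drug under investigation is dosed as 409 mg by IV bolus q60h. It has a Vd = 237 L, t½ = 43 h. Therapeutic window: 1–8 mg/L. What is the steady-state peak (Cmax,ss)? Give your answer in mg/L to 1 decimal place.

τ/t½ = 60/43 ≈ 1.3953, so fraction remaining f = (1/2)^(60/43) ≈ 0.3802.
At steady state, accumulation factor R = 1/(1 − e^(−kτ)) ≈ 1.6134.
Each bolus raises the concentration by D/Vd = 409/237 ≈ 1.726 mg/L.
Steady-state peak Cmax,ss = C₀·R ≈ 1.726 × 1.6134 ≈ 2.785 mg/L.
Peak 2.8 mg/L vs MTC 8 mg/L: below toxic threshold.

2.8 mg/L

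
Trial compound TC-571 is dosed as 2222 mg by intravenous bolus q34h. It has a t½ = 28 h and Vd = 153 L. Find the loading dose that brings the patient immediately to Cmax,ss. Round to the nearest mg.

f = (1/2)^(34/28) ≈ 0.430986; accumulation ratio R = 1/(1−f) ≈ 1.75743.
Loading dose to hit Cmax,ss on first dose: D_load = D_maint·R ≈ 2222 × 1.75743 ≈ 3905.01 mg.

3905 mg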